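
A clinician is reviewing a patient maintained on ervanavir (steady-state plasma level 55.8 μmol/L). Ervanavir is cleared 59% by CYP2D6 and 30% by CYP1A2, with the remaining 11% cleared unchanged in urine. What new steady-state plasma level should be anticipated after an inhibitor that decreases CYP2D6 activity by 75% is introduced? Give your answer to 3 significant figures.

100 μmol/L

CYP2D6: 0.59 × 0.25 = 0.1475
CYP1A2: 0.3 (unchanged)
Other: 0.11 (unchanged)
New clearance relative to baseline: 0.1475 + 0.3 + 0.11 = 0.5575.
New steady-state plasma level = baseline ÷ relative clearance = 55.8 / 0.5575 = 100 μmol/L.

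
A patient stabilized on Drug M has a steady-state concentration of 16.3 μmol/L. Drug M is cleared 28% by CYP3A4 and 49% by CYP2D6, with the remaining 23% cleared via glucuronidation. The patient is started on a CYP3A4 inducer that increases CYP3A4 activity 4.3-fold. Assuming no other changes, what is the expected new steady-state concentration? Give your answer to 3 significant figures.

8.47 μmol/L

The CYP3A4 pathway (28% of clearance) increases to 4.3× activity: 0.28 × 4.3 = 1.204.
CYP2D6 (49%) and the residual 23% are unaffected.
New clearance relative to baseline: 1.204 + 0.49 + 0.23 = 1.924.
Steady-state concentration ∝ 1/CL, so new value = 16.3 / 1.924 = 8.47 μmol/L.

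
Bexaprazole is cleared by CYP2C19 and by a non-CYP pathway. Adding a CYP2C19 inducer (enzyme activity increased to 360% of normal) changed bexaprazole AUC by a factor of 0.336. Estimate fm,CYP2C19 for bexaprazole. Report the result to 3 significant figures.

Call the CYP2C19 fraction fm. After the interaction, CL_new/CL_old = fm × 3.6 + (1 − fm).
AUC ratio = 1 / (new CL fraction), so new CL fraction = 1 / 0.336 = 2.976.
fm × 3.6 + 1 − fm = 2.976  ⇒  fm × (3.6 − 1) = 1.976  ⇒  fm = 0.760.

0.760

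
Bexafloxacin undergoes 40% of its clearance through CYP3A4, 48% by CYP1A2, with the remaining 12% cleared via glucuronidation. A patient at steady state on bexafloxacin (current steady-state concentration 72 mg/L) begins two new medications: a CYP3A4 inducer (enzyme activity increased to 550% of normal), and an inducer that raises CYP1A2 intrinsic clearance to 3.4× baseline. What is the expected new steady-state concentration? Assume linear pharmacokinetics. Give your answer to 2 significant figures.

The CYP3A4 pathway (40% of clearance) increases to 5.5× activity: 0.4 × 5.5 = 2.2.
The CYP1A2 pathway (48% of clearance) is boosted to 3.4× activity: 0.48 × 3.4 = 1.632.
The remaining 12% of clearance is unaffected.
CL_new/CL_old = 2.2 + 1.632 + 0.12 = 3.952.
New steady-state concentration = 72 / 3.952 = 18 mg/L (concentration scales inversely with clearance).

18 mg/L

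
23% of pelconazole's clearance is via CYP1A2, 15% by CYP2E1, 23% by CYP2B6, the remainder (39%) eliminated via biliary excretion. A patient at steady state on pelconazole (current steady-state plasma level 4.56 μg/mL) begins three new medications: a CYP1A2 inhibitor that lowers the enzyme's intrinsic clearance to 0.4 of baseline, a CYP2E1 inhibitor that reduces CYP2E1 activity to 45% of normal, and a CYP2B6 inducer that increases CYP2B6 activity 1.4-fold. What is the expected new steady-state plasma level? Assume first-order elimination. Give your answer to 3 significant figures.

5.23 μg/mL

The CYP1A2 pathway (23% of clearance) is reduced to 0.4× activity: 0.23 × 0.4 = 0.092.
The CYP2E1 pathway (15% of clearance) drops to 0.45× activity: 0.15 × 0.45 = 0.0675.
The CYP2B6 pathway (23% of clearance) increases to 1.4× activity: 0.23 × 1.4 = 0.322.
Non-CYP routes (39%) are unchanged.
CL_new/CL_old = 0.092 + 0.0675 + 0.322 + 0.39 = 0.8715.
New steady-state plasma level = 4.56 / 0.8715 = 5.23 μg/mL (concentration scales inversely with clearance).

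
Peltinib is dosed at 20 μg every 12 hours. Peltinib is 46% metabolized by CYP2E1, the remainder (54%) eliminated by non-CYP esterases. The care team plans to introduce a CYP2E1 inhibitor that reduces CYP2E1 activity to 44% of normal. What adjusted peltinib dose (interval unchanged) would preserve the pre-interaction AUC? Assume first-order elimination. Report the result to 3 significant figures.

The CYP2E1 pathway (46% of clearance) drops to 0.44× activity: 0.46 × 0.44 = 0.2024.
The remaining 54% of clearance is unaffected.
New clearance relative to baseline: 0.2024 + 0.54 = 0.7424.
Exposure is unchanged when dose changes in proportion to clearance. New dose = 20 μg × 0.7424 = 14.8 μg.

14.8 μg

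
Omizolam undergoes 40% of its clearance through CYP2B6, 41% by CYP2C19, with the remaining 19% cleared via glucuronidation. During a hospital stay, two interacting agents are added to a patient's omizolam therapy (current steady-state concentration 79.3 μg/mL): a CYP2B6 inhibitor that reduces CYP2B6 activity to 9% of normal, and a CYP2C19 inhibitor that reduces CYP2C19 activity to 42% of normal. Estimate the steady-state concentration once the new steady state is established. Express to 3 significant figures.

The CYP2B6 pathway (40% of clearance) is reduced to 0.09× activity: 0.4 × 0.09 = 0.036.
The CYP2C19 pathway (41% of clearance) drops to 0.42× activity: 0.41 × 0.42 = 0.1722.
Non-CYP routes (19%) are unchanged.
CL_new/CL_old = 0.036 + 0.1722 + 0.19 = 0.3982.
Dividing the baseline by the relative clearance: 79.3 / 0.3982 = 199 μg/mL.

199 μg/mL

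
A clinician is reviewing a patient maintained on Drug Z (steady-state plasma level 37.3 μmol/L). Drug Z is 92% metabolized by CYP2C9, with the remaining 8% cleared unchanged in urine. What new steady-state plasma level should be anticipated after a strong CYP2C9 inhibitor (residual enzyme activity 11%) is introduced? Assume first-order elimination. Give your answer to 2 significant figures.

2.1 × 10² μmol/L

The CYP2C9 pathway (92% of clearance) drops to 0.11× activity: 0.92 × 0.11 = 0.1012.
Non-CYP routes (8%) are unchanged.
New clearance relative to baseline: 0.1012 + 0.08 = 0.1812.
Steady-state plasma level ∝ 1/CL, so new value = 37.3 / 0.1812 = 2.1 × 10² μmol/L.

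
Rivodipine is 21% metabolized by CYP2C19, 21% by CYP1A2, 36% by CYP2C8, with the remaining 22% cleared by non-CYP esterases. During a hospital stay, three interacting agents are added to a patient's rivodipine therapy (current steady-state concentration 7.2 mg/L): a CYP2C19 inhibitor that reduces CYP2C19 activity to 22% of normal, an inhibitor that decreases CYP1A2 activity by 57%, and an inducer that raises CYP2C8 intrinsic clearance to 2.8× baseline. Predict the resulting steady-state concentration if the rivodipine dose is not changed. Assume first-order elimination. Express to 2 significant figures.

The CYP2C19 pathway (21% of clearance) is reduced to 0.22× activity: 0.21 × 0.22 = 0.0462.
The CYP1A2 pathway (21% of clearance) drops to 0.43× activity: 0.21 × 0.43 = 0.0903.
The CYP2C8 pathway (36% of clearance) increases to 2.8× activity: 0.36 × 2.8 = 1.008.
Non-CYP routes (22%) are unchanged.
Relative clearance = 0.0462 + 0.0903 + 1.008 + 0.22 = 1.3645.
Dividing the baseline by the relative clearance: 7.2 / 1.3645 = 5.3 mg/L.

5.3 mg/L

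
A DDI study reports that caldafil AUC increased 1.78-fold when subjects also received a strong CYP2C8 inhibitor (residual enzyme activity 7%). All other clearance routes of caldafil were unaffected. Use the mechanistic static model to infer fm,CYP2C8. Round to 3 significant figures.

Write x for the fraction cleared via CYP2C8. The observed AUC change means clearance fell to 1/1.78 = 0.5618 of baseline.
Setting x·0.07 + (1 − x) = 0.5618 and solving: x = (0.5618 − 1)/(0.07 − 1) = 0.471.

0.471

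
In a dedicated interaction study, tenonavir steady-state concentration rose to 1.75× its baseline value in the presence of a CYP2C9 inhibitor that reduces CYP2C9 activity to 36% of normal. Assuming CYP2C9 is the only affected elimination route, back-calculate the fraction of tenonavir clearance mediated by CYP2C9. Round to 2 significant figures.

CL'/CL = 1 / 1.75 = 0.5714
0.36·fm + (1 − fm) = 0.5714
fm = (0.5714 − 1) / (0.36 − 1) = 0.67

0.67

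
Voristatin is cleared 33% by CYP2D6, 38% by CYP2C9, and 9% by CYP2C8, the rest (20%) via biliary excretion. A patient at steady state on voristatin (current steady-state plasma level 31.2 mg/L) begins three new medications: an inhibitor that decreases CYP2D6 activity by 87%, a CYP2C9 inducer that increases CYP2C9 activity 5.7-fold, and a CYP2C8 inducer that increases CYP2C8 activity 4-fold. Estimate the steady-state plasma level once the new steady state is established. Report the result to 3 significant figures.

11.3 mg/L

The CYP2D6 pathway (33% of clearance) drops to 0.13× activity: 0.33 × 0.13 = 0.0429.
The CYP2C9 pathway (38% of clearance) is boosted to 5.7× activity: 0.38 × 5.7 = 2.166.
The CYP2C8 pathway (9% of clearance) increases to 4× activity: 0.09 × 4 = 0.36.
The remaining 20% of clearance is unaffected.
Relative clearance = 0.0429 + 2.166 + 0.36 + 0.2 = 2.7689.
Dividing the baseline by the relative clearance: 31.2 / 2.7689 = 11.3 mg/L.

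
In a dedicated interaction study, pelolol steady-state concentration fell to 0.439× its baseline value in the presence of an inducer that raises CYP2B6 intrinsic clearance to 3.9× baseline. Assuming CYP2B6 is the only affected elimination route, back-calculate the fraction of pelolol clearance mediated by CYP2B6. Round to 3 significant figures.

0.441

CL'/CL = 1 / 0.439 = 2.278
3.9·fm + (1 − fm) = 2.278
fm = (2.278 − 1) / (3.9 − 1) = 0.441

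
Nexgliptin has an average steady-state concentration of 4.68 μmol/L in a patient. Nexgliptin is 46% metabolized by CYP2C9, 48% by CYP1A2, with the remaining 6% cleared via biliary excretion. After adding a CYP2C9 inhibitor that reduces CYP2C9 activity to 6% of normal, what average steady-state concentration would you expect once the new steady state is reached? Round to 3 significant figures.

The CYP2C9 pathway (46% of clearance) falls to 0.06× activity: 0.46 × 0.06 = 0.0276.
CYP1A2 (48%) and the residual 6% are unaffected.
Relative clearance = 0.0276 + 0.48 + 0.06 = 0.5676.
Average steady-state concentration ∝ 1/CL, so new value = 4.68 / 0.5676 = 8.25 μmol/L.

8.25 μmol/L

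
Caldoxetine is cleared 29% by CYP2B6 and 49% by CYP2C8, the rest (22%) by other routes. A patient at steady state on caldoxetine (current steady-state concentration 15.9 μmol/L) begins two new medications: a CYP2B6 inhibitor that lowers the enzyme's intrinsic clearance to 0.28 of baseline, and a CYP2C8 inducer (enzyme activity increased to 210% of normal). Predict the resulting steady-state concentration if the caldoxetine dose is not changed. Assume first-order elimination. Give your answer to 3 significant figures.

The CYP2B6 pathway (29% of clearance) falls to 0.28× activity: 0.29 × 0.28 = 0.0812.
The CYP2C8 pathway (49% of clearance) increases to 2.1× activity: 0.49 × 2.1 = 1.029.
Non-CYP routes (22%) are unchanged.
Relative clearance = 0.0812 + 1.029 + 0.22 = 1.3302.
Steady-state concentration ∝ 1/CL: new value = 15.9 / 1.3302 = 12.0 μmol/L.

12.0 μmol/L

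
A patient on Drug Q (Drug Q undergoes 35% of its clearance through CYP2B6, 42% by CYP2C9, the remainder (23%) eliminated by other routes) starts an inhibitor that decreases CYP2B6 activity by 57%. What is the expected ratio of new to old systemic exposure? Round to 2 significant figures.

CYP2B6: 0.35 × 0.43 = 0.1505
CYP2C9: 0.42 (unchanged)
Other: 0.23 (unchanged)
CL_new/CL_old = 0.1505 + 0.42 + 0.23 = 0.8005.
Systemic exposure ratio = CL_old/CL_new = 1 / 0.8005 = 1.2.

1.2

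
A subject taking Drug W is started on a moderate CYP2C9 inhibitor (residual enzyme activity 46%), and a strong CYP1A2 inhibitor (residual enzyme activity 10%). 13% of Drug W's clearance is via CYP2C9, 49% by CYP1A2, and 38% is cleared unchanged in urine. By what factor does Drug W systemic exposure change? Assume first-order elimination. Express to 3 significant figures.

2.05

The CYP2C9 pathway (13% of clearance) falls to 0.46× activity: 0.13 × 0.46 = 0.0598.
The CYP1A2 pathway (49% of clearance) falls to 0.1× activity: 0.49 × 0.1 = 0.049.
Non-CYP routes (38%) are unchanged.
Relative clearance = 0.0598 + 0.049 + 0.38 = 0.4888.
Because systemic exposure varies inversely with clearance, the combined effect is 1 / 0.4888 = 2.05.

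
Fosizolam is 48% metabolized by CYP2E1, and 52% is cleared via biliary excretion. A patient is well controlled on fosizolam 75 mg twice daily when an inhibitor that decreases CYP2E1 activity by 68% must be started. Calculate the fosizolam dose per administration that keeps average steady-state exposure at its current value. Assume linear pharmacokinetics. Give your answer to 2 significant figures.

CYP2E1: 0.48 × 0.32 = 0.1536
Other: 0.52 (unchanged)
Relative clearance = 0.1536 + 0.52 = 0.6736.
To maintain the same steady-state level, dose must scale with clearance: new dose = 75 × 0.6736 = 51 mg.

51 mg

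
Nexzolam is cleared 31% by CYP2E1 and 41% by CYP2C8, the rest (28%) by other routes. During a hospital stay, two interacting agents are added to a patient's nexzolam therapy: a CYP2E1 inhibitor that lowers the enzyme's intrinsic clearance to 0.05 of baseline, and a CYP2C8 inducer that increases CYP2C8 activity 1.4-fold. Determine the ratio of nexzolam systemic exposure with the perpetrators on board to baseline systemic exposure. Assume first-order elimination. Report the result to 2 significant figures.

CYP2E1: 0.31 × 0.05 = 0.0155
CYP2C8: 0.41 × 1.4 = 0.574
Other: 0.28 (unchanged)
Relative clearance = 0.0155 + 0.574 + 0.28 = 0.8695.
Systemic exposure ∝ 1/CL: fold-change = 1 / 0.8695 = 1.2.

1.2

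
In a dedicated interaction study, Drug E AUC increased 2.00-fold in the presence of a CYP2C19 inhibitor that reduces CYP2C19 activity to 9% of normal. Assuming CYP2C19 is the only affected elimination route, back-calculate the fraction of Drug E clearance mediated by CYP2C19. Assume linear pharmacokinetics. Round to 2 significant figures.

0.55

Call the CYP2C19 fraction fm. After the interaction, CL_new/CL_old = fm × 0.09 + (1 − fm).
AUC ratio = 1 / (new CL fraction), so new CL fraction = 1 / 2.00 = 0.5.
fm × 0.09 + 1 − fm = 0.5  ⇒  fm × (0.09 − 1) = −0.5  ⇒  fm = 0.55.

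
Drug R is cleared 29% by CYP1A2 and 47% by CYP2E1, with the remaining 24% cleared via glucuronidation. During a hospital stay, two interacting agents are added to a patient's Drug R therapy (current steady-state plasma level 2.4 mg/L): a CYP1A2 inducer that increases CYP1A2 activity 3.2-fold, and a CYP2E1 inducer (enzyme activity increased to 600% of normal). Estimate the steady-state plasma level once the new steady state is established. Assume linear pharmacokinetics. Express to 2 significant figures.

0.60 mg/L

The CYP1A2 pathway (29% of clearance) is boosted to 3.2× activity: 0.29 × 3.2 = 0.928.
The CYP2E1 pathway (47% of clearance) increases to 6× activity: 0.47 × 6 = 2.82.
Non-CYP routes (24%) are unchanged.
CL_new/CL_old = 0.928 + 2.82 + 0.24 = 3.988.
Dividing the baseline by the relative clearance: 2.4 / 3.988 = 0.60 mg/L.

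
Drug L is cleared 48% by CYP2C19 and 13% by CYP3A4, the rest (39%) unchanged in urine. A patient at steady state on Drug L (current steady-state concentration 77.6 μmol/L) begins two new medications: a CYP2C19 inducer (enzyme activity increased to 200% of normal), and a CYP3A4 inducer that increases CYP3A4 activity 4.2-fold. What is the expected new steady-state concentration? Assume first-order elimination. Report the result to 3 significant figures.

40.9 μmol/L

CYP2C19: 0.48 × 2 = 0.96
CYP3A4: 0.13 × 4.2 = 0.546
Other: 0.39 (unchanged)
CL_new/CL_old = 0.96 + 0.546 + 0.39 = 1.896.
Steady-state concentration ∝ 1/CL: new value = 77.6 / 1.896 = 40.9 μmol/L.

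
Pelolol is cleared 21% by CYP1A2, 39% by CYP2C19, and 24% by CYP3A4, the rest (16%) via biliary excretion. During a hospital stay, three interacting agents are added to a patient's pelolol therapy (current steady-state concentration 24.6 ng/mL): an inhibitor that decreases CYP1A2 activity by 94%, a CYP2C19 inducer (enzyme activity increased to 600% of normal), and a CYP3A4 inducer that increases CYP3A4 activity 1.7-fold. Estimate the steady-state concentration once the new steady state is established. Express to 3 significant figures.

CYP1A2: 0.21 × 0.06 = 0.0126
CYP2C19: 0.39 × 6 = 2.34
CYP3A4: 0.24 × 1.7 = 0.408
Other: 0.16 (unchanged)
CL_new/CL_old = 0.0126 + 2.34 + 0.408 + 0.16 = 2.9206.
Steady-state concentration ∝ 1/CL: new value = 24.6 / 2.9206 = 8.42 ng/mL.

8.42 ng/mL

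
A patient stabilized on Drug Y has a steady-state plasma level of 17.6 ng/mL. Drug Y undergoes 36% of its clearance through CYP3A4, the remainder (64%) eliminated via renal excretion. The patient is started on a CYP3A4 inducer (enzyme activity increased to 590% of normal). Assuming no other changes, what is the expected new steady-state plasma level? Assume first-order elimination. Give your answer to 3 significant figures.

The CYP3A4 pathway (36% of clearance) rises to 5.9× activity: 0.36 × 5.9 = 2.124.
The remaining 64% of clearance is unaffected.
New clearance relative to baseline: 2.124 + 0.64 = 2.764.
With dosing unchanged, steady-state plasma level scales as 1/CL: 17.6 / 2.764 = 6.37 ng/mL.

6.37 ng/mL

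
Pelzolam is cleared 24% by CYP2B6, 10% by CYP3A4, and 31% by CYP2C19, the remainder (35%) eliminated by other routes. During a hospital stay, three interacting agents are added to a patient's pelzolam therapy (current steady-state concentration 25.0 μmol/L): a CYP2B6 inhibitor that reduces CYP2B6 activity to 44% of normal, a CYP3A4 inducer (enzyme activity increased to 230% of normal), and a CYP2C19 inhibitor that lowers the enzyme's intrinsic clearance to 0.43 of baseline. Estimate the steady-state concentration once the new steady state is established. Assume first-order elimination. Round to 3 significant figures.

The CYP2B6 pathway (24% of clearance) is reduced to 0.44× activity: 0.24 × 0.44 = 0.1056.
The CYP3A4 pathway (10% of clearance) is boosted to 2.3× activity: 0.1 × 2.3 = 0.23.
The CYP2C19 pathway (31% of clearance) is reduced to 0.43× activity: 0.31 × 0.43 = 0.1333.
The remaining 35% of clearance is unaffected.
CL_new/CL_old = 0.1056 + 0.23 + 0.1333 + 0.35 = 0.8189.
New steady-state concentration = 25.0 / 0.8189 = 30.5 μmol/L (concentration scales inversely with clearance).

30.5 μmol/L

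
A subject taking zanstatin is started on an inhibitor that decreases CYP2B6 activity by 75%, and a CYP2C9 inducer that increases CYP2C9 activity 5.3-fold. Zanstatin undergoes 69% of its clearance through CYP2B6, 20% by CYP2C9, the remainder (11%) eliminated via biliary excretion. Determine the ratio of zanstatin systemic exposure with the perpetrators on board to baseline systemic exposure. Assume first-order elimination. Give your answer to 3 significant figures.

0.745

The CYP2B6 pathway (69% of clearance) falls to 0.25× activity: 0.69 × 0.25 = 0.1725.
The CYP2C9 pathway (20% of clearance) increases to 5.3× activity: 0.2 × 5.3 = 1.06.
Non-CYP routes (11%) are unchanged.
CL_new/CL_old = 0.1725 + 1.06 + 0.11 = 1.3425.
Net systemic exposure ratio = 1 / 1.3425 = 0.745.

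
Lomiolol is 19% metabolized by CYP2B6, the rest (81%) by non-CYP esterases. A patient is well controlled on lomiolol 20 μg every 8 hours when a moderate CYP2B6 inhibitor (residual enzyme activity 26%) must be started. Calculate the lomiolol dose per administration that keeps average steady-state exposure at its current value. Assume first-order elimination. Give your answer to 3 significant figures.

The CYP2B6 pathway (19% of clearance) is reduced to 0.26× activity: 0.19 × 0.26 = 0.0494.
The remaining 81% of clearance is unaffected.
Relative clearance = 0.0494 + 0.81 = 0.8594.
Exposure is unchanged when dose changes in proportion to clearance. New dose = 20 μg × 0.8594 = 17.2 μg.

17.2 μg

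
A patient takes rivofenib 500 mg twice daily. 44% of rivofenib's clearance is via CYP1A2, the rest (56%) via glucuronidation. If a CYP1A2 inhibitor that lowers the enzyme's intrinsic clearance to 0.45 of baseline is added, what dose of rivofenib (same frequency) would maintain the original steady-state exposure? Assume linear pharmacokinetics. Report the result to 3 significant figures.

The CYP1A2 pathway (44% of clearance) falls to 0.45× activity: 0.44 × 0.45 = 0.198.
Non-CYP routes (56%) are unchanged.
Relative clearance = 0.198 + 0.56 = 0.758.
Exposure is unchanged when dose changes in proportion to clearance. New dose = 500 mg × 0.758 = 379 mg.

379 mg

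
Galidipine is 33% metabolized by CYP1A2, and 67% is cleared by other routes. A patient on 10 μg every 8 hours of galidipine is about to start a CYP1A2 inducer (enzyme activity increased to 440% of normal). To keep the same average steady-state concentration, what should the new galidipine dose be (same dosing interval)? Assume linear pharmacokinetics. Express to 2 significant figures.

CYP1A2: 0.33 × 4.4 = 1.452
Other: 0.67 (unchanged)
CL_new/CL_old = 1.452 + 0.67 = 2.122.
To maintain the same steady-state level, dose must scale with clearance: new dose = 10 × 2.122 = 21 μg.

21 μg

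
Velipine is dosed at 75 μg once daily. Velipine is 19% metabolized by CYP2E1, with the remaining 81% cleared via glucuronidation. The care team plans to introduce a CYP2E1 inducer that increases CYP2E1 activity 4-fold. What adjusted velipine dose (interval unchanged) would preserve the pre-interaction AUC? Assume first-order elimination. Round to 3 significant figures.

The CYP2E1 pathway (19% of clearance) is boosted to 4× activity: 0.19 × 4 = 0.76.
The remaining 81% of clearance is unaffected.
New clearance relative to baseline: 0.76 + 0.81 = 1.57.
Css,avg = (dose rate)/CL, so holding Css fixed requires dose ∝ CL: 75 × 1.57 = 118 μg.

118 μg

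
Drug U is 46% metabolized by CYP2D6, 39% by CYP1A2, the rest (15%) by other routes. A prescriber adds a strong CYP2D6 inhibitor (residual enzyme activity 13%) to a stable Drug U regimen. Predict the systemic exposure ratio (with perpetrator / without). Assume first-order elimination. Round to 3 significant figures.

CYP2D6: 0.46 × 0.13 = 0.0598
CYP1A2: 0.39 (unchanged)
Other: 0.15 (unchanged)
New clearance relative to baseline: 0.0598 + 0.39 + 0.15 = 0.5998.
Systemic exposure ratio = CL_old/CL_new = 1 / 0.5998 = 1.67.

1.67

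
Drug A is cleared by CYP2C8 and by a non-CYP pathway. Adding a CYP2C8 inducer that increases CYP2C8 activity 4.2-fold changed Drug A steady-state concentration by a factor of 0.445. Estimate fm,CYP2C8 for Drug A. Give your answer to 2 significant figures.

0.39

Write x for the fraction cleared via CYP2C8. The observed steady-state concentration change means clearance rose to 1/0.445 = 2.247 of baseline.
Only the CYP2C8 route changed, so 2.247 = x·4.2 + (1 − x), giving x = 0.39.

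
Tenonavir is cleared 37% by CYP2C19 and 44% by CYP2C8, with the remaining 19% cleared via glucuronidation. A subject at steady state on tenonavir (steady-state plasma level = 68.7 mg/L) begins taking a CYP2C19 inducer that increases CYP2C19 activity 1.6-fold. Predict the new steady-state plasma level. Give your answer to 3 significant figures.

CYP2C19: 0.37 × 1.6 = 0.592
CYP2C8: 0.44 (unchanged)
Other: 0.19 (unchanged)
CL_new/CL_old = 0.592 + 0.44 + 0.19 = 1.222.
New steady-state plasma level = baseline ÷ relative clearance = 68.7 / 1.222 = 56.2 mg/L.

56.2 mg/L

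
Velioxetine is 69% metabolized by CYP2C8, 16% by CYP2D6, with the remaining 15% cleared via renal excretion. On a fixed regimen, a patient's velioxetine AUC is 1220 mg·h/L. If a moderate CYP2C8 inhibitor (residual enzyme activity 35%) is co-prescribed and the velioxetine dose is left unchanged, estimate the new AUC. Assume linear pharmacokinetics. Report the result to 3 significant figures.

2.21 × 10³ mg·h/L

The CYP2C8 pathway (69% of clearance) is reduced to 0.35× activity: 0.69 × 0.35 = 0.2415.
CYP2D6 (16%) and the residual 15% are unaffected.
Relative clearance = 0.2415 + 0.16 + 0.15 = 0.5515.
New AUC = baseline ÷ relative clearance = 1220 / 0.5515 = 2.21 × 10³ mg·h/L.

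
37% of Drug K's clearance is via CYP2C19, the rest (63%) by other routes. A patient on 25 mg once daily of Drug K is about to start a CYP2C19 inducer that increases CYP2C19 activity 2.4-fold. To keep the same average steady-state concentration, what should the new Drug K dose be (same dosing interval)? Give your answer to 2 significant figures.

38 mg

The CYP2C19 pathway (37% of clearance) increases to 2.4× activity: 0.37 × 2.4 = 0.888.
The remaining 63% of clearance is unaffected.
CL_new/CL_old = 0.888 + 0.63 = 1.518.
Css,avg = (dose rate)/CL, so holding Css fixed requires dose ∝ CL: 25 × 1.518 = 38 mg.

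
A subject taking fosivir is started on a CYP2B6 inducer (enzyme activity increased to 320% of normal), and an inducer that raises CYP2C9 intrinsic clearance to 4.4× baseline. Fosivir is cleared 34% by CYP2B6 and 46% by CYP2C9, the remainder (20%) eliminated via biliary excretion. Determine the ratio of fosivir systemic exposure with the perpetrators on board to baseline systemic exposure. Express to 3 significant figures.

CYP2B6: 0.34 × 3.2 = 1.088
CYP2C9: 0.46 × 4.4 = 2.024
Other: 0.2 (unchanged)
Relative clearance = 1.088 + 2.024 + 0.2 = 3.312.
Because systemic exposure varies inversely with clearance, the combined effect is 1 / 3.312 = 0.302.

0.302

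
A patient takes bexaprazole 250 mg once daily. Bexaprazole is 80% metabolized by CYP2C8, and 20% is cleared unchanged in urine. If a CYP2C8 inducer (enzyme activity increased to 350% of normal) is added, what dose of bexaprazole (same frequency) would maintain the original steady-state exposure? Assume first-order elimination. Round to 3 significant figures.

The CYP2C8 pathway (80% of clearance) increases to 3.5× activity: 0.8 × 3.5 = 2.8.
The remaining 20% of clearance is unaffected.
New clearance relative to baseline: 2.8 + 0.2 = 3.
To maintain the same steady-state level, dose must scale with clearance: new dose = 250 × 3 = 750 mg.

750 mg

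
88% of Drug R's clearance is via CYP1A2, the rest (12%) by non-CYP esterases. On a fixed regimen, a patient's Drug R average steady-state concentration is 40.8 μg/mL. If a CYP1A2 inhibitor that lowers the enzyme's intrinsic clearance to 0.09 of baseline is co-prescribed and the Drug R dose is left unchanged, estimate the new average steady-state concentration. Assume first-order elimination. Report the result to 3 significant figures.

205 μg/mL

The CYP1A2 pathway (88% of clearance) drops to 0.09× activity: 0.88 × 0.09 = 0.0792.
The remaining 12% of clearance is unaffected.
Relative clearance = 0.0792 + 0.12 = 0.1992.
With dosing unchanged, average steady-state concentration scales as 1/CL: 40.8 / 0.1992 = 205 μg/mL.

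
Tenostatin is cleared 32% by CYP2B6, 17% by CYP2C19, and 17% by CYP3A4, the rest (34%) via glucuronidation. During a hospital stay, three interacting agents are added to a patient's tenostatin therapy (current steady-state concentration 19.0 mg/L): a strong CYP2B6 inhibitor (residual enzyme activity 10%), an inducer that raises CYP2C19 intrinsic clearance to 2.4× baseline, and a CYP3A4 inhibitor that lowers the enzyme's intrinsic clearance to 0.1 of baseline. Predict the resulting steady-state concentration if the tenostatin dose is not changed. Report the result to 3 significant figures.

The CYP2B6 pathway (32% of clearance) falls to 0.1× activity: 0.32 × 0.1 = 0.032.
The CYP2C19 pathway (17% of clearance) is boosted to 2.4× activity: 0.17 × 2.4 = 0.408.
The CYP3A4 pathway (17% of clearance) drops to 0.1× activity: 0.17 × 0.1 = 0.017.
Non-CYP routes (34%) are unchanged.
Relative clearance = 0.032 + 0.408 + 0.017 + 0.34 = 0.797.
Dividing the baseline by the relative clearance: 19.0 / 0.797 = 23.8 mg/L.

23.8 mg/L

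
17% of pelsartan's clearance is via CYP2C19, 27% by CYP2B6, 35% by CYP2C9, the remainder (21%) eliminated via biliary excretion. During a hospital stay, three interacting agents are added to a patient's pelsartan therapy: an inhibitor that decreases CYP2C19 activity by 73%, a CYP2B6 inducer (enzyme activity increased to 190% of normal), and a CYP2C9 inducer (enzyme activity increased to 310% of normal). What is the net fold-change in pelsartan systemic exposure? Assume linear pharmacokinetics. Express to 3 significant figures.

0.539

The CYP2C19 pathway (17% of clearance) falls to 0.27× activity: 0.17 × 0.27 = 0.0459.
The CYP2B6 pathway (27% of clearance) is boosted to 1.9× activity: 0.27 × 1.9 = 0.513.
The CYP2C9 pathway (35% of clearance) rises to 3.1× activity: 0.35 × 3.1 = 1.085.
The remaining 21% of clearance is unaffected.
Relative clearance = 0.0459 + 0.513 + 1.085 + 0.21 = 1.8539.
Net systemic exposure ratio = 1 / 1.8539 = 0.539.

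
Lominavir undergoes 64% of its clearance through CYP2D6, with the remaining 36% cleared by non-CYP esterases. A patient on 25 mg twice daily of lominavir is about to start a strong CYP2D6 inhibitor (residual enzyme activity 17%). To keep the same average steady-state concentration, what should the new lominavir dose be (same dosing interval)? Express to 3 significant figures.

11.7 mg

The CYP2D6 pathway (64% of clearance) falls to 0.17× activity: 0.64 × 0.17 = 0.1088.
The remaining 36% of clearance is unaffected.
Relative clearance = 0.1088 + 0.36 = 0.4688.
Css,avg = (dose rate)/CL, so holding Css fixed requires dose ∝ CL: 25 × 0.4688 = 11.7 mg.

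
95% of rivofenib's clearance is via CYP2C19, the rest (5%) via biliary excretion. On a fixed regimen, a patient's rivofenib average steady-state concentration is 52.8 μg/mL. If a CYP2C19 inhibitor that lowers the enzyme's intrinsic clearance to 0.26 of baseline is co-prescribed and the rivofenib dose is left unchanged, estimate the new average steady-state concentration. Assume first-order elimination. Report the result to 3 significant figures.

The CYP2C19 pathway (95% of clearance) is reduced to 0.26× activity: 0.95 × 0.26 = 0.247.
The remaining 5% of clearance is unaffected.
Relative clearance = 0.247 + 0.05 = 0.297.
With dosing unchanged, average steady-state concentration scales as 1/CL: 52.8 / 0.297 = 178 μg/mL.

178 μg/mL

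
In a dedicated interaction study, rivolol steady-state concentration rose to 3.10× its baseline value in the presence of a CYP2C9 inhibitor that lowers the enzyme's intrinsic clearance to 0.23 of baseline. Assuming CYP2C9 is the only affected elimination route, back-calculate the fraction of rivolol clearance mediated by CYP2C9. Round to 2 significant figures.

0.88

CL'/CL = 1 / 3.10 = 0.3226
0.23·fm + (1 − fm) = 0.3226
fm = (0.3226 − 1) / (0.23 − 1) = 0.88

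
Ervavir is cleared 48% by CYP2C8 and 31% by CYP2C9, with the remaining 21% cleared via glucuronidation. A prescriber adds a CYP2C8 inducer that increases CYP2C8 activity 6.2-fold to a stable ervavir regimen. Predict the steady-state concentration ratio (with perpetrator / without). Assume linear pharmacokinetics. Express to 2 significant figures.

0.29

CYP2C8: 0.48 × 6.2 = 2.976
CYP2C9: 0.31 (unchanged)
Other: 0.21 (unchanged)
New clearance relative to baseline: 2.976 + 0.31 + 0.21 = 3.496.
Since steady-state concentration ∝ 1/CL, the ratio is 1 / 3.496 = 0.29.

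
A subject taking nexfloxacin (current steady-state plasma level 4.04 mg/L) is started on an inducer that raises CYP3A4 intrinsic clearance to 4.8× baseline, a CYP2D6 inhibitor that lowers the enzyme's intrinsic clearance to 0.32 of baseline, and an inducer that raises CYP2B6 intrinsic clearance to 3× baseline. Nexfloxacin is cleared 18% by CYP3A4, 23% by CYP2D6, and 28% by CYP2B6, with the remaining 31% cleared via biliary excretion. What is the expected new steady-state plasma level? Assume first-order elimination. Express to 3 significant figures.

1.94 mg/L

The CYP3A4 pathway (18% of clearance) is boosted to 4.8× activity: 0.18 × 4.8 = 0.864.
The CYP2D6 pathway (23% of clearance) is reduced to 0.32× activity: 0.23 × 0.32 = 0.0736.
The CYP2B6 pathway (28% of clearance) increases to 3× activity: 0.28 × 3 = 0.84.
Non-CYP routes (31%) are unchanged.
CL_new/CL_old = 0.864 + 0.0736 + 0.84 + 0.31 = 2.0876.
Dividing the baseline by the relative clearance: 4.04 / 2.0876 = 1.94 mg/L.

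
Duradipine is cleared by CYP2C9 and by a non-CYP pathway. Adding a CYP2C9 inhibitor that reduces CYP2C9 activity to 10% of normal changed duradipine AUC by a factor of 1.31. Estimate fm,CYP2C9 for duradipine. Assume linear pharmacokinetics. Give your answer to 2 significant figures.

0.26

CL'/CL = 1 / 1.31 = 0.7634
0.1·fm + (1 − fm) = 0.7634
fm = (0.7634 − 1) / (0.1 − 1) = 0.26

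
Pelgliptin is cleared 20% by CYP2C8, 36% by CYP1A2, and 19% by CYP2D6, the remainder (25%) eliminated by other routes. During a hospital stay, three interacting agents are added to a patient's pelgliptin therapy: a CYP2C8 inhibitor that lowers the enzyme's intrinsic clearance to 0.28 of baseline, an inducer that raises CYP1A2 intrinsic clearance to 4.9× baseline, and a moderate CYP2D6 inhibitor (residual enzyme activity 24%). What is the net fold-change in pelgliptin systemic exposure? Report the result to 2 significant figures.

CYP2C8: 0.2 × 0.28 = 0.056
CYP1A2: 0.36 × 4.9 = 1.764
CYP2D6: 0.19 × 0.24 = 0.0456
Other: 0.25 (unchanged)
CL_new/CL_old = 0.056 + 1.764 + 0.0456 + 0.25 = 2.1156.
Because systemic exposure varies inversely with clearance, the combined effect is 1 / 2.1156 = 0.47.

0.47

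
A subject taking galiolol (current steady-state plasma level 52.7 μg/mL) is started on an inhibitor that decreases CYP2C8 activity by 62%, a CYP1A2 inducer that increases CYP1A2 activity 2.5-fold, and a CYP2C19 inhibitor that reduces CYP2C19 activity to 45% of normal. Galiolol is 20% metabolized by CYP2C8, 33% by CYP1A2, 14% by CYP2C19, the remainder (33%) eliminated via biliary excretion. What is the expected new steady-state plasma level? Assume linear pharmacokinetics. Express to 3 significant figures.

40.7 μg/mL

The CYP2C8 pathway (20% of clearance) drops to 0.38× activity: 0.2 × 0.38 = 0.076.
The CYP1A2 pathway (33% of clearance) rises to 2.5× activity: 0.33 × 2.5 = 0.825.
The CYP2C19 pathway (14% of clearance) is reduced to 0.45× activity: 0.14 × 0.45 = 0.063.
The remaining 33% of clearance is unaffected.
CL_new/CL_old = 0.076 + 0.825 + 0.063 + 0.33 = 1.294.
Dividing the baseline by the relative clearance: 52.7 / 1.294 = 40.7 μg/mL.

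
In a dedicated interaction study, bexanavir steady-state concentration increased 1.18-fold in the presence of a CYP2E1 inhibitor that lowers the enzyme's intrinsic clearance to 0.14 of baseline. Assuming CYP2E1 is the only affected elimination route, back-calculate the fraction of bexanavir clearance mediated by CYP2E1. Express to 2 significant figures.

Let x = fm,CYP2E1. Because steady-state concentration ∝ 1/CL, relative clearance fell to 1/1.18 = 0.8475.
Only the CYP2E1 route changed, so 0.8475 = x·0.14 + (1 − x), giving x = 0.18.

0.18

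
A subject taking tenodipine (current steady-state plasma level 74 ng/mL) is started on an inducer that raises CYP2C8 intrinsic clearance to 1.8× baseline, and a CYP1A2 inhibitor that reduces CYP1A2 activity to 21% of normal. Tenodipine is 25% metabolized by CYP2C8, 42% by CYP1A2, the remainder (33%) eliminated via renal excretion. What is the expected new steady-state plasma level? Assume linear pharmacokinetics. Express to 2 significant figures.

CYP2C8: 0.25 × 1.8 = 0.45
CYP1A2: 0.42 × 0.21 = 0.0882
Other: 0.33 (unchanged)
New clearance relative to baseline: 0.45 + 0.0882 + 0.33 = 0.8682.
New steady-state plasma level = 74 / 0.8682 = 85 ng/mL (concentration scales inversely with clearance).

85 ng/mL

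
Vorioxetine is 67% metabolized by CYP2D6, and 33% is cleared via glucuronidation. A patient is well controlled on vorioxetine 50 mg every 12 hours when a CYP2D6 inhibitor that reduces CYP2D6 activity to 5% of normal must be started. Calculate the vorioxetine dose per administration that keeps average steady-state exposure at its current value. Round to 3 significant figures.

The CYP2D6 pathway (67% of clearance) falls to 0.05× activity: 0.67 × 0.05 = 0.0335.
The remaining 33% of clearance is unaffected.
Relative clearance = 0.0335 + 0.33 = 0.3635.
To maintain the same steady-state level, dose must scale with clearance: new dose = 50 × 0.3635 = 18.2 mg.

18.2 mg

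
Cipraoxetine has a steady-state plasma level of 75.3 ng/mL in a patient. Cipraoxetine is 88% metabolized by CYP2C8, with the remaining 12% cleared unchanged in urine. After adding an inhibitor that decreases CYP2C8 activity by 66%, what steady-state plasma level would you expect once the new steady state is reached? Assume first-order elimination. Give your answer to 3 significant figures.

The CYP2C8 pathway (88% of clearance) drops to 0.34× activity: 0.88 × 0.34 = 0.2992.
The remaining 12% of clearance is unaffected.
CL_new/CL_old = 0.2992 + 0.12 = 0.4192.
With dosing unchanged, steady-state plasma level scales as 1/CL: 75.3 / 0.4192 = 180 ng/mL.

180 ng/mL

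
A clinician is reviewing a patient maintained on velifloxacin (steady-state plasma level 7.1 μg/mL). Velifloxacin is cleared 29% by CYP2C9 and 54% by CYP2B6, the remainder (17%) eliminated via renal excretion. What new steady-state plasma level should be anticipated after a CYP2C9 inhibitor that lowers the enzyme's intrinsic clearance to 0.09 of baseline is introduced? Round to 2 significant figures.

9.6 μg/mL

CYP2C9: 0.29 × 0.09 = 0.0261
CYP2B6: 0.54 (unchanged)
Other: 0.17 (unchanged)
CL_new/CL_old = 0.0261 + 0.54 + 0.17 = 0.7361.
With dosing unchanged, steady-state plasma level scales as 1/CL: 7.1 / 0.7361 = 9.6 μg/mL.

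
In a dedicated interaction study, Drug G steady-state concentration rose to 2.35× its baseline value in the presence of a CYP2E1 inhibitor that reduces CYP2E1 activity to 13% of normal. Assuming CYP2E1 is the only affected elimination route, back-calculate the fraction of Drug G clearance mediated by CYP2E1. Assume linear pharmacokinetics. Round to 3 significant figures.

0.660

Write x for the fraction cleared via CYP2E1. The observed steady-state concentration change means clearance fell to 1/2.35 = 0.4255 of baseline.
Setting x·0.13 + (1 − x) = 0.4255 and solving: x = (0.4255 − 1)/(0.13 − 1) = 0.660.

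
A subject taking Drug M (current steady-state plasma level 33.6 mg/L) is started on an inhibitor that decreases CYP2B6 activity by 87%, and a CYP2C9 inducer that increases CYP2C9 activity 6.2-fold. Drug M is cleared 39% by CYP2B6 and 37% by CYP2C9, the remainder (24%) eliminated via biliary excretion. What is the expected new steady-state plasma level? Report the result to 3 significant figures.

The CYP2B6 pathway (39% of clearance) falls to 0.13× activity: 0.39 × 0.13 = 0.0507.
The CYP2C9 pathway (37% of clearance) increases to 6.2× activity: 0.37 × 6.2 = 2.294.
Non-CYP routes (24%) are unchanged.
CL_new/CL_old = 0.0507 + 2.294 + 0.24 = 2.5847.
Steady-state plasma level ∝ 1/CL: new value = 33.6 / 2.5847 = 13.0 mg/L.

13.0 mg/L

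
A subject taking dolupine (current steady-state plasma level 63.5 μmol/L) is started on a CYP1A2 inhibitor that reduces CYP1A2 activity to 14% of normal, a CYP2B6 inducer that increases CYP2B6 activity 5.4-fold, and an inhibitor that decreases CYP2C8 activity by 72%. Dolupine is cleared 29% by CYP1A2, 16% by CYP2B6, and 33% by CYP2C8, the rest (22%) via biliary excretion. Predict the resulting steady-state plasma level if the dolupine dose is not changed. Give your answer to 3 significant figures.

CYP1A2: 0.29 × 0.14 = 0.0406
CYP2B6: 0.16 × 5.4 = 0.864
CYP2C8: 0.33 × 0.28 = 0.0924
Other: 0.22 (unchanged)
Relative clearance = 0.0406 + 0.864 + 0.0924 + 0.22 = 1.217.
Dividing the baseline by the relative clearance: 63.5 / 1.217 = 52.2 μmol/L.

52.2 μmol/L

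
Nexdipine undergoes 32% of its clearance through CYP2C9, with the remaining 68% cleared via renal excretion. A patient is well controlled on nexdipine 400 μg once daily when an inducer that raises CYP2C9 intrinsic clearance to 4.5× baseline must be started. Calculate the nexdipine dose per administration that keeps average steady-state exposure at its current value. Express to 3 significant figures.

CYP2C9: 0.32 × 4.5 = 1.44
Other: 0.68 (unchanged)
New clearance relative to baseline: 1.44 + 0.68 = 2.12.
Exposure is unchanged when dose changes in proportion to clearance. New dose = 400 μg × 2.12 = 848 μg.

848 μg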